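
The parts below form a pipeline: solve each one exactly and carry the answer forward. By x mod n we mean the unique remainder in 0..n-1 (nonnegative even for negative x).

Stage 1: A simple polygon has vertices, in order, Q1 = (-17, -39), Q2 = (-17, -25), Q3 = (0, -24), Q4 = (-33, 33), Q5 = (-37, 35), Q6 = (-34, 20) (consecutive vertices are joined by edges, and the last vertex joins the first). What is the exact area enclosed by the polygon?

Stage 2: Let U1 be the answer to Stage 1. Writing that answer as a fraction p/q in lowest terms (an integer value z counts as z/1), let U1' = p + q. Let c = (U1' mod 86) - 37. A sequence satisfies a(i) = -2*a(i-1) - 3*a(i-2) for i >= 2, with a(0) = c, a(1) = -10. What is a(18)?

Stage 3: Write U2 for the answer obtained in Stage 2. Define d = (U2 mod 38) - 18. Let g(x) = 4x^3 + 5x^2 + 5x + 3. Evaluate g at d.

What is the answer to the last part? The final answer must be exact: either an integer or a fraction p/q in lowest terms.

-3547

Stage 1: cross terms: (-17*-25 - -17*-39)=-238, (-17*-24 - 0*-25)=408, (0*33 - -33*-24)=-792, (-33*35 - -37*33)=66, (-37*20 - -34*35)=450, (-34*-39 - -17*20)=1666; twice the area = |1560| = 1560; area = 780; answer 780
Stage 2: U1 = 780; threaded value p + q = 781; c = -30; a(2) = -2*(-10) - 3*(-30) = 110; iterating: a(2)=110, a(3)=-190, a(4)=50, a(5)=470, a(6)=-1090, a(7)=770, a(8)=1730, a(9)=-5770, a(10)=6350, a(11)=4610, a(12)=-28270, a(13)=42710, a(14)=-610, a(15)=-126910, a(16)=255650, a(17)=-130570, a(18)=-505810; answer -505810
Stage 3: U2 = -505810; d = -10; 4*(-10)^3 + 5*(-10)^2 + 5*(-10)^1 + 3 = (-4000) + (500) + (-50) + (3) = -3547; answer -3547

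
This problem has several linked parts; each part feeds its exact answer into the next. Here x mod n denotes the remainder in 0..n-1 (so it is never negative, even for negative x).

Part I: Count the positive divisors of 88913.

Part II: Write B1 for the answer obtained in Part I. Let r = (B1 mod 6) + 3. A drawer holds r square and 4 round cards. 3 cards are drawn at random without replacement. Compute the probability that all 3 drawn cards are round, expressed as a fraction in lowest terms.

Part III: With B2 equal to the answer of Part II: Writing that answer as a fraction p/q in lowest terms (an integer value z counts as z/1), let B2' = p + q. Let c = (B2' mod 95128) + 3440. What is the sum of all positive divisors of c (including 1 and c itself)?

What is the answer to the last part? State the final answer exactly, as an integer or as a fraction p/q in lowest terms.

6936

Part I: 88913 = 11 * 59 * 137; number of divisors = (1+1) * (1+1) * (1+1) = 8; answer 8
Part II: B1 = 8; r = 5; total draws C(9,3) = 84; favorable C(4,3) = 4; P = 1/21; answer 1/21
Part III: B2 = 1/21; threaded value p + q = 22; c = 3462; 3462 = 2 * 3 * 577; sigma = (1 + 2) * (1 + 3) * (1 + 577) = 3 * 4 * 578 = 6936; answer 6936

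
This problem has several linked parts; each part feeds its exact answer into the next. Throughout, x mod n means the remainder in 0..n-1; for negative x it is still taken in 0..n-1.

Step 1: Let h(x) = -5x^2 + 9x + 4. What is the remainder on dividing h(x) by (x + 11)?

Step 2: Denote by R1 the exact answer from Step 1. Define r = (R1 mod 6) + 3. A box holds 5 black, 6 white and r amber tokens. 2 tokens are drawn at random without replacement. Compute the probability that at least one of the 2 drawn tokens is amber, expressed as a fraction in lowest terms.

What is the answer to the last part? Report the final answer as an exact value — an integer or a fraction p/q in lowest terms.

13/24

Step 1: remainder = value at the root: -5*(-11)^2 + 9*(-11)^1 + 4 = (-605) + (-99) + (4) = -700; answer -700
Step 2: R1 = -700; r = 5; total draws C(16,2) = 120; complement C(11,2) = 55; favorable 120 - 55 = 65; P = 13/24; answer 13/24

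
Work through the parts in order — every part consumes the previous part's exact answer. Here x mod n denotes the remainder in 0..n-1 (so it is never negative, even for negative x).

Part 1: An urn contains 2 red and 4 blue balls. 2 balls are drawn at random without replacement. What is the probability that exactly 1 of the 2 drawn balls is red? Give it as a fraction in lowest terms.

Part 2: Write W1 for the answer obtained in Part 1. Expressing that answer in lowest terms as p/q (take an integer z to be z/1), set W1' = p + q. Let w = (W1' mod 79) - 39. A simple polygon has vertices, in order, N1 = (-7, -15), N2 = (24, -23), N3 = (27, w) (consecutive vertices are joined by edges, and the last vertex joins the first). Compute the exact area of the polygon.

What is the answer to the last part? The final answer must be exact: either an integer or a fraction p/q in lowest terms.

Part 1: total draws C(6,2) = 15; favorable C(2,1)*C(4,1) = 8; P = 8/15; answer 8/15
Part 2: W1 = 8/15; threaded value p + q = 23; w = -16; cross terms: (-7*-23 - 24*-15)=521, (24*-16 - 27*-23)=237, (27*-15 - -7*-16)=-517; twice the area = |241| = 241; area = 241/2; answer 241/2

241/2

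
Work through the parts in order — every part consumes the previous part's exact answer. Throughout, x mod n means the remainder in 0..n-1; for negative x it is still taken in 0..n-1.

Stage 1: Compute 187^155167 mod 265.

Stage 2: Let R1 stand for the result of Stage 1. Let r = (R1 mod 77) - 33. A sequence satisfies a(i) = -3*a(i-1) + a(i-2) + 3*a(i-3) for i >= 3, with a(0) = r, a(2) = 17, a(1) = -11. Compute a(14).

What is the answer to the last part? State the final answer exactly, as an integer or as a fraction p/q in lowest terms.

Stage 1: squarings mod 265: 187^1=187, 187^2=254, 187^4=121, 187^8=66, 187^16=116, 187^32=206, 187^64=36, 187^128=236, 187^256=46, 187^512=261, 187^1024=16, 187^2048=256, 187^4096=81, 187^8192=201, 187^16384=121, 187^32768=66, 187^65536=116, 187^131072=206; 187^155167 = 187^1 * 187^2 * 187^4 * 187^8 * 187^16 * 187^512 * 187^1024 * 187^2048 * 187^4096 * 187^16384 * 187^131072 = 248 (mod 265); answer 248
Stage 2: R1 = 248; r = -16; a(3) = -3*(17) + 1*(-11) + 3*(-16) = -110; iterating: a(3)=-110, a(4)=314, a(5)=-1001, a(6)=2987, a(7)=-9020, a(8)=27044, a(9)=-81191, a(10)=243557, a(11)=-730730, a(12)=2192174, a(13)=-6576581, a(14)=19729727; answer 19729727

19729727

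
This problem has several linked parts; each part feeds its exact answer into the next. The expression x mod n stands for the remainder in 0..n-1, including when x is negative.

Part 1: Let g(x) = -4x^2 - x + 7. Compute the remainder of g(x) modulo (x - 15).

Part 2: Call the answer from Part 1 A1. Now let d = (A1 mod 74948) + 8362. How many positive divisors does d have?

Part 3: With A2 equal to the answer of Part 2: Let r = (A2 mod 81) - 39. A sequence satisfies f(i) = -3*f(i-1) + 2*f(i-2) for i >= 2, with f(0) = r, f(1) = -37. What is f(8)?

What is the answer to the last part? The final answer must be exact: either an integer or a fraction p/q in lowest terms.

Part 1: remainder = value at the root: -4*(15)^2 - 1*(15)^1 + 7 = (-900) + (-15) + (7) = -908; answer -908
Part 2: A1 = -908; d = 82402; 82402 = 2 * 41201; number of divisors = (1+1) * (1+1) = 4; answer 4
Part 3: A2 = 4; r = -35; f(2) = -3*(-37) + 2*(-35) = 41; iterating: f(2)=41, f(3)=-197, f(4)=673, f(5)=-2413, f(6)=8585, f(7)=-30581, f(8)=108913; answer 108913

108913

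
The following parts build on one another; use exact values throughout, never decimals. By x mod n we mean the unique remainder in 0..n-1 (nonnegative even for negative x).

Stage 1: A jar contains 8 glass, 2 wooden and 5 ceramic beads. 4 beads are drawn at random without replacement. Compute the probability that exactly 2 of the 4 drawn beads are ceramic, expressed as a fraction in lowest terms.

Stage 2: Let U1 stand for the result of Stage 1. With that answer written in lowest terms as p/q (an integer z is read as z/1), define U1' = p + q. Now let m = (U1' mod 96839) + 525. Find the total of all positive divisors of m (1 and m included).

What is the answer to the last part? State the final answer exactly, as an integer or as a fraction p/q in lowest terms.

Stage 1: total draws C(15,4) = 1365; favorable C(5,2)*C(10,2) = 450; P = 30/91; answer 30/91
Stage 2: U1 = 30/91; threaded value p + q = 121; m = 646; 646 = 2 * 17 * 19; sigma = (1 + 2) * (1 + 17) * (1 + 19) = 3 * 18 * 20 = 1080; answer 1080

1080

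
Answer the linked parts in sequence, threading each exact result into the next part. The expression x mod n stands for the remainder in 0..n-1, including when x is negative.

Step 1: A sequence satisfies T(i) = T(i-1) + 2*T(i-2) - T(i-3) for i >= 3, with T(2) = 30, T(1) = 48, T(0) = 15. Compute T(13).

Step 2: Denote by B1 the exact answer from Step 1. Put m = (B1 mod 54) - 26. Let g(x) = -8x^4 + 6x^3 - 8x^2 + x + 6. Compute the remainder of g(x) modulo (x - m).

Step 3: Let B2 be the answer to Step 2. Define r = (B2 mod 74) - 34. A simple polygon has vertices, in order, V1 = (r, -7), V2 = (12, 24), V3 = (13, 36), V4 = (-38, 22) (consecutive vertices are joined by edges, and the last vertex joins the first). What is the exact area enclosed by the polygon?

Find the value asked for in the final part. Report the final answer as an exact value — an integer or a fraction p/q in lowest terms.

Step 1: T(3) = 1*(30) + 2*(48) - 1*(15) = 111; iterating: T(3)=111, T(4)=123, T(5)=315, T(6)=450, T(7)=957, T(8)=1542, T(9)=3006, T(10)=5133, T(11)=9603, T(12)=16863, T(13)=30936; answer 30936
Step 2: B1 = 30936; m = 22; remainder = value at the root: -8*(22)^4 + 6*(22)^3 - 8*(22)^2 + 1*(22)^1 + 6 = (-1874048) + (63888) + (-3872) + (22) + (6) = -1814004; answer -1814004
Step 3: B2 = -1814004; r = -2; cross terms: (-2*24 - 12*-7)=36, (12*36 - 13*24)=120, (13*22 - -38*36)=1654, (-38*-7 - -2*22)=310; twice the area = |2120| = 2120; area = 1060; answer 1060

1060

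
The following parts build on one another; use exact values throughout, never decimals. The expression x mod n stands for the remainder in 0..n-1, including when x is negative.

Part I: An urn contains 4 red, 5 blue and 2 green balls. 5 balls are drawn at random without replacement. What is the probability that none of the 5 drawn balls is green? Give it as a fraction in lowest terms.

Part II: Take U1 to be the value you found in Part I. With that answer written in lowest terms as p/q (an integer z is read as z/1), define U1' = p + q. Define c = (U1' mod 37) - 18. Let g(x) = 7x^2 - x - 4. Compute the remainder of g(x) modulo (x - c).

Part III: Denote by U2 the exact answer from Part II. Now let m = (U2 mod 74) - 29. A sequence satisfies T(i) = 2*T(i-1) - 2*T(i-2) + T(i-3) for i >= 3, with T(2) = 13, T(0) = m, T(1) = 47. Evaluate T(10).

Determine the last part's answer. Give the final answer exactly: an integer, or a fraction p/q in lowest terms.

Part I: total draws C(11,5) = 462; favorable C(9,5) = 126; P = 3/11; answer 3/11
Part II: U1 = 3/11; threaded value p + q = 14; c = -4; remainder = value at the root: 7*(-4)^2 - 1*(-4)^1 - 4 = (112) + (4) + (-4) = 112; answer 112
Part III: U2 = 112; m = 9; T(3) = 2*(13) - 2*(47) + 1*(9) = -59; iterating: T(3)=-59, T(4)=-97, T(5)=-63, T(6)=9, T(7)=47, T(8)=13, T(9)=-59, T(10)=-97; answer -97

-97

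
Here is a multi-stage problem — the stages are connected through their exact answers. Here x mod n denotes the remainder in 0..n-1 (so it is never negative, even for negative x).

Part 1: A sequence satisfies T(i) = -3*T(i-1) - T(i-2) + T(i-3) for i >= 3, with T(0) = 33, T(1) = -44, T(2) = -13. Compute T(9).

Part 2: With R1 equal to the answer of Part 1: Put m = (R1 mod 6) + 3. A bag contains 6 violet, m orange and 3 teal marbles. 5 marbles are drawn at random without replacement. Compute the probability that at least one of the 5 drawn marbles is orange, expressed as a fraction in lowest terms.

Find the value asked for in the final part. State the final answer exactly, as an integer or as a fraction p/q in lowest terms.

101/104

Part 1: T(3) = -3*(-13) - 1*(-44) + 1*(33) = 116; iterating: T(3)=116, T(4)=-379, T(5)=1008, T(6)=-2529, T(7)=6200, T(8)=-15063, T(9)=36460; answer 36460
Part 2: R1 = 36460; m = 7; total draws C(16,5) = 4368; complement C(9,5) = 126; favorable 4368 - 126 = 4242; P = 101/104; answer 101/104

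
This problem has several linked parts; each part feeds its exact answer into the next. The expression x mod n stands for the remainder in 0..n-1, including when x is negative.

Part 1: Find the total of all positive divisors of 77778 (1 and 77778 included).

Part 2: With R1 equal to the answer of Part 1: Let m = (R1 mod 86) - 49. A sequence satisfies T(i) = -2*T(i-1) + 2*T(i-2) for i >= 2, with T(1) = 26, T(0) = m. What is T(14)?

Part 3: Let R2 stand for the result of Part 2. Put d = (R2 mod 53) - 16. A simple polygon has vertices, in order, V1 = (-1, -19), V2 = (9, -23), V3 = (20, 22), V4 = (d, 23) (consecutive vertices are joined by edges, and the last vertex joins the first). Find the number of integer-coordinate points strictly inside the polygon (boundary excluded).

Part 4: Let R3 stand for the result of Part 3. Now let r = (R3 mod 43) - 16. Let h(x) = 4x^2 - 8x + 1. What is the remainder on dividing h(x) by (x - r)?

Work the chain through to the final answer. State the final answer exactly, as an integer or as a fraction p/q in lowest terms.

897

Part 1: 77778 = 2 * 3^2 * 29 * 149; sigma = (1 + 2) * (1 + 3 + 9) * (1 + 29) * (1 + 149) = 3 * 13 * 30 * 150 = 175500; answer 175500
Part 2: R1 = 175500; m = 11; T(2) = -2*(26) + 2*(11) = -30; iterating: T(2)=-30, T(3)=112, T(4)=-284, T(5)=792, T(6)=-2152, T(7)=5888, T(8)=-16080, T(9)=43936, T(10)=-120032, T(11)=327936, T(12)=-895936, T(13)=2447744, T(14)=-6687360; answer -6687360
Part 3: R2 = -6687360; d = 5; cross terms: (-1*-23 - 9*-19)=194, (9*22 - 20*-23)=658, (20*23 - 5*22)=350, (5*-19 - -1*23)=-72; twice the area = |1130| = 1130; area = 565; boundary points = 2 + 1 + 1 + 6 = 10; strictly interior points = area - boundary/2 + 1 = 561; answer 561
Part 4: R3 = 561; r = -14; remainder = value at the root: 4*(-14)^2 - 8*(-14)^1 + 1 = (784) + (112) + (1) = 897; answer 897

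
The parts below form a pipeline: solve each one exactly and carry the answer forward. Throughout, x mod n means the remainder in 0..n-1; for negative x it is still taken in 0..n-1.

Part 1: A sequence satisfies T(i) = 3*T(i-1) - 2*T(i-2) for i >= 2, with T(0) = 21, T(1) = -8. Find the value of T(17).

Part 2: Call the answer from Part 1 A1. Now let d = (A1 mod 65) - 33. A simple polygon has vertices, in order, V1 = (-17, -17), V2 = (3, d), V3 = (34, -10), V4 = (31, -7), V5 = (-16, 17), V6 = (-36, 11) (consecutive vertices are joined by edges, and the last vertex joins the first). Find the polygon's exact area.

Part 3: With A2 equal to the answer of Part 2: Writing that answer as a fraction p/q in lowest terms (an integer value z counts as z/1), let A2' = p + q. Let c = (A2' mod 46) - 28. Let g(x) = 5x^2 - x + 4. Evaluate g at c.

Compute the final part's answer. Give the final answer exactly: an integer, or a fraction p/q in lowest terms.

88

Part 1: T(2) = 3*(-8) - 2*(21) = -66; iterating: T(2)=-66, T(3)=-182, T(4)=-414, T(5)=-878, T(6)=-1806, T(7)=-3662, T(8)=-7374, T(9)=-14798, T(10)=-29646, T(11)=-59342, T(12)=-118734, T(13)=-237518, T(14)=-475086, T(15)=-950222, T(16)=-1900494, T(17)=-3801038; answer -3801038
Part 2: A1 = -3801038; d = -1; cross terms: (-17*-1 - 3*-17)=68, (3*-10 - 34*-1)=4, (34*-7 - 31*-10)=72, (31*17 - -16*-7)=415, (-16*11 - -36*17)=436, (-36*-17 - -17*11)=799; twice the area = |1794| = 1794; area = 897; answer 897
Part 3: A2 = 897; threaded value p + q = 898; c = -4; 5*(-4)^2 - 1*(-4)^1 + 4 = (80) + (4) + (4) = 88; answer 88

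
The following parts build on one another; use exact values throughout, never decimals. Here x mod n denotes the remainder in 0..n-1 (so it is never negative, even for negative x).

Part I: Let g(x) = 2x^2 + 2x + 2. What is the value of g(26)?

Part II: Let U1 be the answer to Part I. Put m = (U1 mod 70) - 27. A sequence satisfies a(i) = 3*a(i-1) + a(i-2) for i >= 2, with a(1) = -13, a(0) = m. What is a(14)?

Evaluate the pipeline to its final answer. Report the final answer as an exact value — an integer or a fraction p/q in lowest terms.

-98673900

Part I: 2*(26)^2 + 2*(26)^1 + 2 = (1352) + (52) + (2) = 1406; answer 1406
Part II: U1 = 1406; m = -21; a(2) = 3*(-13) + 1*(-21) = -60; iterating: a(2)=-60, a(3)=-193, a(4)=-639, a(5)=-2110, a(6)=-6969, a(7)=-23017, a(8)=-76020, a(9)=-251077, a(10)=-829251, a(11)=-2738830, a(12)=-9045741, a(13)=-29876053, a(14)=-98673900; answer -98673900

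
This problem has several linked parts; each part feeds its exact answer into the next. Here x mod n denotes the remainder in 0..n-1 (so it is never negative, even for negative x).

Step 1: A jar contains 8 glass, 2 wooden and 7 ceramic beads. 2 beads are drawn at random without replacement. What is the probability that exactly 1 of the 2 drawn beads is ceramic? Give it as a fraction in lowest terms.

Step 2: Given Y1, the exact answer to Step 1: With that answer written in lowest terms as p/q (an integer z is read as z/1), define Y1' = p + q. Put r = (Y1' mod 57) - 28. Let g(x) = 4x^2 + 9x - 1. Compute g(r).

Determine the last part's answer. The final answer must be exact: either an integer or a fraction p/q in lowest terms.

1457

Step 1: total draws C(17,2) = 136; favorable C(7,1)*C(10,1) = 70; P = 35/68; answer 35/68
Step 2: Y1 = 35/68; threaded value p + q = 103; r = 18; 4*(18)^2 + 9*(18)^1 - 1 = (1296) + (162) + (-1) = 1457; answer 1457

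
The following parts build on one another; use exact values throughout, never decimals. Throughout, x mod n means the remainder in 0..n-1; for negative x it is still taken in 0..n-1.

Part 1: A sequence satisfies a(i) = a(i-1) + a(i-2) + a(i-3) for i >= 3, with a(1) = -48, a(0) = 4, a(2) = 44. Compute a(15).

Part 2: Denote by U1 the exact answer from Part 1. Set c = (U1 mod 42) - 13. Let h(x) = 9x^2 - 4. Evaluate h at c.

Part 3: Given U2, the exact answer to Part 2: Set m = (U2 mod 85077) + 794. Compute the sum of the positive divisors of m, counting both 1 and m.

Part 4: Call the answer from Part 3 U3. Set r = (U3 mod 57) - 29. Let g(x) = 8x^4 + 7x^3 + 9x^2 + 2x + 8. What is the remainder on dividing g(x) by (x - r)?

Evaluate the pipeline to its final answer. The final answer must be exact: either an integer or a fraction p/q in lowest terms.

Part 1: a(3) = 1*(44) + 1*(-48) + 1*(4) = 0; iterating: a(3)=0, a(4)=-4, a(5)=40, a(6)=36, a(7)=72, a(8)=148, a(9)=256, a(10)=476, a(11)=880, a(12)=1612, a(13)=2968, a(14)=5460, a(15)=10040; answer 10040
Part 2: U1 = 10040; c = -11; 9*(-11)^2 - 4 = (1089) + (-4) = 1085; answer 1085
Part 3: U2 = 1085; m = 1879; 1879 is prime, so its only divisors are 1 and 1879; sigma = 1 + 1879 = 1880; answer 1880
Part 4: U3 = 1880; r = 27; remainder = value at the root: 8*(27)^4 + 7*(27)^3 + 9*(27)^2 + 2*(27)^1 + 8 = (4251528) + (137781) + (6561) + (54) + (8) = 4395932; answer 4395932

4395932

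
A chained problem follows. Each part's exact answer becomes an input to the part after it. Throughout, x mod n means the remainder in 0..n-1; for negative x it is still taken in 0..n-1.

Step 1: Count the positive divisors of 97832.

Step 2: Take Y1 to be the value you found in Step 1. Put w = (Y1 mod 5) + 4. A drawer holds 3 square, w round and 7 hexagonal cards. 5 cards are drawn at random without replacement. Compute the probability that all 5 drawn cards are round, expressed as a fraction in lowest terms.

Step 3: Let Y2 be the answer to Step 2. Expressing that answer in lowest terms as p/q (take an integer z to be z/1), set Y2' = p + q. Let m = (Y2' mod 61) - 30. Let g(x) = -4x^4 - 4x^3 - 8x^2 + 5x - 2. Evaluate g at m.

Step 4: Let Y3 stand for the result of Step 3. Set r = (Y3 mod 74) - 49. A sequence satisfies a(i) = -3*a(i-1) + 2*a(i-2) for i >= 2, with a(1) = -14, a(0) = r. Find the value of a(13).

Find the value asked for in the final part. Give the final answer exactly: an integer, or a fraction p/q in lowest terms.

-38251526

Step 1: 97832 = 2^3 * 7 * 1747; number of divisors = (3+1) * (1+1) * (1+1) = 16; answer 16
Step 2: Y1 = 16; w = 5; total draws C(15,5) = 3003; favorable C(5,5) = 1; P = 1/3003; answer 1/3003
Step 3: Y2 = 1/3003; threaded value p + q = 3004; m = -15; -4*(-15)^4 - 4*(-15)^3 - 8*(-15)^2 + 5*(-15)^1 - 2 = (-202500) + (13500) + (-1800) + (-75) + (-2) = -190877; answer -190877
Step 4: Y3 = -190877; r = -6; a(2) = -3*(-14) + 2*(-6) = 30; iterating: a(2)=30, a(3)=-118, a(4)=414, a(5)=-1478, a(6)=5262, a(7)=-18742, a(8)=66750, a(9)=-237734, a(10)=846702, a(11)=-3015574, a(12)=10740126, a(13)=-38251526; answer -38251526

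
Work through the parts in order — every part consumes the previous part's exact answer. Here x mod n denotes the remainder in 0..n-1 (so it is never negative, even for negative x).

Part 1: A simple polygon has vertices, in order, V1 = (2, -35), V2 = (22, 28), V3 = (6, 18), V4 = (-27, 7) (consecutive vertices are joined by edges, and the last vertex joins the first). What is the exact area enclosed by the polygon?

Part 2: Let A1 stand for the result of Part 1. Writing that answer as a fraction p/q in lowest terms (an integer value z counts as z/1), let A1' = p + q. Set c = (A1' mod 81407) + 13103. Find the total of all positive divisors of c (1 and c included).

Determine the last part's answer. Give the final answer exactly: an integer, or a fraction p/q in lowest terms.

33120

Part 1: cross terms: (2*28 - 22*-35)=826, (22*18 - 6*28)=228, (6*7 - -27*18)=528, (-27*-35 - 2*7)=931; twice the area = |2513| = 2513; area = 2513/2; answer 2513/2
Part 2: A1 = 2513/2; threaded value p + q = 2515; c = 15618; 15618 = 2 * 3 * 19 * 137; sigma = (1 + 2) * (1 + 3) * (1 + 19) * (1 + 137) = 3 * 4 * 20 * 138 = 33120; answer 33120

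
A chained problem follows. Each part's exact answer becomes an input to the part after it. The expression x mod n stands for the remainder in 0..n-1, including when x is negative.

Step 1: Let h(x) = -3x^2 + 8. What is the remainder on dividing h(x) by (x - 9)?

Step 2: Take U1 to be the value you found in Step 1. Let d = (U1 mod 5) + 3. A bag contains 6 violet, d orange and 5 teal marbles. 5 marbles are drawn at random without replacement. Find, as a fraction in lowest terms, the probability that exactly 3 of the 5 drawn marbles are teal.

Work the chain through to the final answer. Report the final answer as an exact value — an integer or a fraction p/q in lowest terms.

Step 1: remainder = value at the root: -3*(9)^2 + 8 = (-243) + (8) = -235; answer -235
Step 2: U1 = -235; d = 3; total draws C(14,5) = 2002; favorable C(5,3)*C(9,2) = 360; P = 180/1001; answer 180/1001

180/1001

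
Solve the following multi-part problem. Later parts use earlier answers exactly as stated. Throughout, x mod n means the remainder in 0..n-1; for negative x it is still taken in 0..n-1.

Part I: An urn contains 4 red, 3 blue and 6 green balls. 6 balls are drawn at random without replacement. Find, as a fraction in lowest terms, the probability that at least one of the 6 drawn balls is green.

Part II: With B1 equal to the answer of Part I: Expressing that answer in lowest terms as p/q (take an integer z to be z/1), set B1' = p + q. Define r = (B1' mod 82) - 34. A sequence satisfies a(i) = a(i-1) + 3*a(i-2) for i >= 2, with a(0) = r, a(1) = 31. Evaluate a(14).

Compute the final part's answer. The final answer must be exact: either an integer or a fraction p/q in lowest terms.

Part I: total draws C(13,6) = 1716; complement C(7,6) = 7; favorable 1716 - 7 = 1709; P = 1709/1716; answer 1709/1716
Part II: B1 = 1709/1716; threaded value p + q = 3425; r = 29; a(2) = 1*(31) + 3*(29) = 118; iterating: a(2)=118, a(3)=211, a(4)=565, a(5)=1198, a(6)=2893, a(7)=6487, a(8)=15166, a(9)=34627, a(10)=80125, a(11)=184006, a(12)=424381, a(13)=976399, a(14)=2249542; answer 2249542

2249542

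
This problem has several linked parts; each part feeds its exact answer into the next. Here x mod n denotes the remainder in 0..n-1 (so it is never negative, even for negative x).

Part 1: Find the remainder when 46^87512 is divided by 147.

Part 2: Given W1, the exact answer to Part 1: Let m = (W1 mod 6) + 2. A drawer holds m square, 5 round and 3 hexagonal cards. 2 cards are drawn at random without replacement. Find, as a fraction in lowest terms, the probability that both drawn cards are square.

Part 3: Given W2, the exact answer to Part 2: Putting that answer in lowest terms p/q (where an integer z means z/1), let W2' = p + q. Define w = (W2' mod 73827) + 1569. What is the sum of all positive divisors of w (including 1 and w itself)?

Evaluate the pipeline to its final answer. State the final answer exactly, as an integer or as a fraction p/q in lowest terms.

Part 1: squarings mod 147: 46^1=46, 46^2=58, 46^4=130, 46^8=142, 46^16=25, 46^32=37, 46^64=46, 46^128=58, 46^256=130, 46^512=142, 46^1024=25, 46^2048=37, 46^4096=46, 46^8192=58, 46^16384=130, 46^32768=142, 46^65536=25; 46^87512 = 46^8 * 46^16 * 46^64 * 46^128 * 46^256 * 46^1024 * 46^4096 * 46^16384 * 46^65536 = 100 (mod 147); answer 100
Part 2: W1 = 100; m = 6; total draws C(14,2) = 91; favorable C(6,2) = 15; P = 15/91; answer 15/91
Part 3: W2 = 15/91; threaded value p + q = 106; w = 1675; 1675 = 5^2 * 67; sigma = (1 + 5 + 25) * (1 + 67) = 31 * 68 = 2108; answer 2108

2108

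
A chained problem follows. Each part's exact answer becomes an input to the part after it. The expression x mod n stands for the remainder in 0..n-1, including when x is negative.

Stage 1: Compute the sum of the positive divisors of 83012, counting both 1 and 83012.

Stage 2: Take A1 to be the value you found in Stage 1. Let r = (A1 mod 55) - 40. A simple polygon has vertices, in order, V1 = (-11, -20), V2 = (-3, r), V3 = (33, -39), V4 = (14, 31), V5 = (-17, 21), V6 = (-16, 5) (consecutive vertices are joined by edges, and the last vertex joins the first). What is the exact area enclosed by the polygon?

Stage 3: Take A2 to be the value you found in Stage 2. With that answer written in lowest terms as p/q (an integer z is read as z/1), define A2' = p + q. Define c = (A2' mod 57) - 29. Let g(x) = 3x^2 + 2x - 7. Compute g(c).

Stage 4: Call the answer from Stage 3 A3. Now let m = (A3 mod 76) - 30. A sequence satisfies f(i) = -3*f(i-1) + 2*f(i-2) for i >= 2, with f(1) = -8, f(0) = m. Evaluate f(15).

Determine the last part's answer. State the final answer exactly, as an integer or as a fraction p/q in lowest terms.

Stage 1: 83012 = 2^2 * 20753; sigma = (1 + 2 + 4) * (1 + 20753) = 7 * 20754 = 145278; answer 145278
Stage 2: A1 = 145278; r = -17; cross terms: (-11*-17 - -3*-20)=127, (-3*-39 - 33*-17)=678, (33*31 - 14*-39)=1569, (14*21 - -17*31)=821, (-17*5 - -16*21)=251, (-16*-20 - -11*5)=375; twice the area = |3821| = 3821; area = 3821/2; answer 3821/2
Stage 3: A2 = 3821/2; threaded value p + q = 3823; c = -25; 3*(-25)^2 + 2*(-25)^1 - 7 = (1875) + (-50) + (-7) = 1818; answer 1818
Stage 4: A3 = 1818; m = 40; f(2) = -3*(-8) + 2*(40) = 104; iterating: f(2)=104, f(3)=-328, f(4)=1192, f(5)=-4232, f(6)=15080, f(7)=-53704, f(8)=191272, f(9)=-681224, f(10)=2426216, f(11)=-8641096, f(12)=30775720, f(13)=-109609352, f(14)=390379496, f(15)=-1390357192; answer -1390357192

-1390357192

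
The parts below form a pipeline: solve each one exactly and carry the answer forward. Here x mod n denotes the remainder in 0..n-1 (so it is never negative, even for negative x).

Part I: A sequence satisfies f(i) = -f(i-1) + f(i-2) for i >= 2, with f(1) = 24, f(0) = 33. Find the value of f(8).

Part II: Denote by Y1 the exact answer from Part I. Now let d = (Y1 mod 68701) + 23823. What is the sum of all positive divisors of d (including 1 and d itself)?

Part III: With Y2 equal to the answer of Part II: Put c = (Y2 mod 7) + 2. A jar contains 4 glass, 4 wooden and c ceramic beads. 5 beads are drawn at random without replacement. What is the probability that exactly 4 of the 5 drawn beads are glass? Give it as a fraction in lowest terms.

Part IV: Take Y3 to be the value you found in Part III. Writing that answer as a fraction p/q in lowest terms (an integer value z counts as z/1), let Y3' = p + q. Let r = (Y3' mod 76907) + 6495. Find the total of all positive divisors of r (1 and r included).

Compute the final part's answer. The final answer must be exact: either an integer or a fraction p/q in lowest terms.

7744

Part I: f(2) = -1*(24) + 1*(33) = 9; iterating: f(2)=9, f(3)=15, f(4)=-6, f(5)=21, f(6)=-27, f(7)=48, f(8)=-75; answer -75
Part II: Y1 = -75; d = 92449; 92449 = 7 * 47 * 281; sigma = (1 + 7) * (1 + 47) * (1 + 281) = 8 * 48 * 282 = 108288; answer 108288
Part III: Y2 = 108288; c = 7; total draws C(15,5) = 3003; favorable C(4,4)*C(11,1) = 11; P = 1/273; answer 1/273
Part IV: Y3 = 1/273; threaded value p + q = 274; r = 6769; 6769 = 7 * 967; sigma = (1 + 7) * (1 + 967) = 8 * 968 = 7744; answer 7744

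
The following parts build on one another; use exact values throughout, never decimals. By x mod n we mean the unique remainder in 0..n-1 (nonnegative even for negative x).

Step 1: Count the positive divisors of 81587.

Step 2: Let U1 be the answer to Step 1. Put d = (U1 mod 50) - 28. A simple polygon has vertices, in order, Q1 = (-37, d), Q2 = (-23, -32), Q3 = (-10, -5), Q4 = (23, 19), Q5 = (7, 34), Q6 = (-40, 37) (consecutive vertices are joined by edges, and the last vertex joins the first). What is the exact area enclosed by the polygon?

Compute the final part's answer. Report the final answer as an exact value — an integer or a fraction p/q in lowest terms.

Step 1: 81587 = 11 * 7417; number of divisors = (1+1) * (1+1) = 4; answer 4
Step 2: U1 = 4; d = -24; cross terms: (-37*-32 - -23*-24)=632, (-23*-5 - -10*-32)=-205, (-10*19 - 23*-5)=-75, (23*34 - 7*19)=649, (7*37 - -40*34)=1619, (-40*-24 - -37*37)=2329; twice the area = |4949| = 4949; area = 4949/2; answer 4949/2

4949/2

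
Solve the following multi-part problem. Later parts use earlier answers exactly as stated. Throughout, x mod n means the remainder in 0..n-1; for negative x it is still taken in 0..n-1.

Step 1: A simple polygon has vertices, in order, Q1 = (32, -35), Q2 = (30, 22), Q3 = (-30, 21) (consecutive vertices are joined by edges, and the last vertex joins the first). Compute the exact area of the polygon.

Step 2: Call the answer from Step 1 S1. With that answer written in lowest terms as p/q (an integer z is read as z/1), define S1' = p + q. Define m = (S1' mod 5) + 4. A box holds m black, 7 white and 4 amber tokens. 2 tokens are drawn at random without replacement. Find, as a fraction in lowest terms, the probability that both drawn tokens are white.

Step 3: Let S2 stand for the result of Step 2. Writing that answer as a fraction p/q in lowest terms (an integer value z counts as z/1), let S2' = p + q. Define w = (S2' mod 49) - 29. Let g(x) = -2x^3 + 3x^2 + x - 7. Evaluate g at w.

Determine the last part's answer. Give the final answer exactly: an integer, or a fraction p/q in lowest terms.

Step 1: cross terms: (32*22 - 30*-35)=1754, (30*21 - -30*22)=1290, (-30*-35 - 32*21)=378; twice the area = |3422| = 3422; area = 1711; answer 1711
Step 2: S1 = 1711; threaded value p + q = 1712; m = 6; total draws C(17,2) = 136; favorable C(7,2) = 21; P = 21/136; answer 21/136
Step 3: S2 = 21/136; threaded value p + q = 157; w = -19; -2*(-19)^3 + 3*(-19)^2 + 1*(-19)^1 - 7 = (13718) + (1083) + (-19) + (-7) = 14775; answer 14775

14775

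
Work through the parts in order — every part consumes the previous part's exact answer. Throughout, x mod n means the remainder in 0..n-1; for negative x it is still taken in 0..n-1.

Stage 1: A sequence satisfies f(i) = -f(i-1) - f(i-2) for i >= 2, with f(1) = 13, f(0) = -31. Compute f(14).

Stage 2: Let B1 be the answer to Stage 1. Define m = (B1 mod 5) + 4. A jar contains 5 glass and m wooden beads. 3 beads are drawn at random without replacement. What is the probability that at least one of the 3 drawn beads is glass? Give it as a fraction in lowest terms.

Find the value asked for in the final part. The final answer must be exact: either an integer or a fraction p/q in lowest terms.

Stage 1: f(2) = -1*(13) - 1*(-31) = 18; iterating: f(2)=18, f(3)=-31, f(4)=13, f(5)=18, f(6)=-31, f(7)=13, f(8)=18, f(9)=-31, f(10)=13, f(11)=18, f(12)=-31, f(13)=13, f(14)=18; answer 18
Stage 2: B1 = 18; m = 7; total draws C(12,3) = 220; complement C(7,3) = 35; favorable 220 - 35 = 185; P = 37/44; answer 37/44

37/44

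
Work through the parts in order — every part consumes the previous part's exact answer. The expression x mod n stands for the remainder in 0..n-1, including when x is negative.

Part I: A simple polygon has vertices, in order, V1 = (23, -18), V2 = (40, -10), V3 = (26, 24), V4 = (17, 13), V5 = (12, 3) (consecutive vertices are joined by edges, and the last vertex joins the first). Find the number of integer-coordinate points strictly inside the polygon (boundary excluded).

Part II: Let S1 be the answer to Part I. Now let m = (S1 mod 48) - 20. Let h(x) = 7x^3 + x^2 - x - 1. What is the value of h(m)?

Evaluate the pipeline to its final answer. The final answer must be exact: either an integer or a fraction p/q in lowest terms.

Part I: cross terms: (23*-10 - 40*-18)=490, (40*24 - 26*-10)=1220, (26*13 - 17*24)=-70, (17*3 - 12*13)=-105, (12*-18 - 23*3)=-285; twice the area = |1250| = 1250; area = 625; boundary points = 1 + 2 + 1 + 5 + 1 = 10; strictly interior points = area - boundary/2 + 1 = 621; answer 621
Part II: S1 = 621; m = 25; 7*(25)^3 + 1*(25)^2 - 1*(25)^1 - 1 = (109375) + (625) + (-25) + (-1) = 109974; answer 109974

109974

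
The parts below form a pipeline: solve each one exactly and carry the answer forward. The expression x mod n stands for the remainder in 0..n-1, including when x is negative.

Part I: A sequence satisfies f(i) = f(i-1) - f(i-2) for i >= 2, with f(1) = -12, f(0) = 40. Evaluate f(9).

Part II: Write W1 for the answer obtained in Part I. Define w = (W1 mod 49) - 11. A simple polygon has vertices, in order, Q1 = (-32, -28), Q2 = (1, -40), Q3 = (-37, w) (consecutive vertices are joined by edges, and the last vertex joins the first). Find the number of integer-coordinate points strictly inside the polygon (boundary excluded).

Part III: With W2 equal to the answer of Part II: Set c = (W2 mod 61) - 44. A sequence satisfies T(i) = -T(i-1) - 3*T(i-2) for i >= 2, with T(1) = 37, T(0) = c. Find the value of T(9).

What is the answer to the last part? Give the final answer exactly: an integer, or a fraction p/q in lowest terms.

Part I: f(2) = 1*(-12) - 1*(40) = -52; iterating: f(2)=-52, f(3)=-40, f(4)=12, f(5)=52, f(6)=40, f(7)=-12, f(8)=-52, f(9)=-40; answer -40
Part II: W1 = -40; w = -2; cross terms: (-32*-40 - 1*-28)=1308, (1*-2 - -37*-40)=-1482, (-37*-28 - -32*-2)=972; twice the area = |798| = 798; area = 399; boundary points = 3 + 38 + 1 = 42; strictly interior points = area - boundary/2 + 1 = 379; answer 379
Part III: W2 = 379; c = -31; T(2) = -1*(37) - 3*(-31) = 56; iterating: T(2)=56, T(3)=-167, T(4)=-1, T(5)=502, T(6)=-499, T(7)=-1007, T(8)=2504, T(9)=517; answer 517

517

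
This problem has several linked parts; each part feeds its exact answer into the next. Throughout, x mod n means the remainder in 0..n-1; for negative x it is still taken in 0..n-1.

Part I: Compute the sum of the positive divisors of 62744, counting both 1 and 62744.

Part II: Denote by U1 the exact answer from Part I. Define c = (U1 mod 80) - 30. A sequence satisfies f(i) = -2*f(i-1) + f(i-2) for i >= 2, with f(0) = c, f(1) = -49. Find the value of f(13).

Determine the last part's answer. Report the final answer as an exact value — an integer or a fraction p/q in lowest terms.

-1223789

Part I: 62744 = 2^3 * 11 * 23 * 31; sigma = (1 + 2 + 4 + 8) * (1 + 11) * (1 + 23) * (1 + 31) = 15 * 12 * 24 * 32 = 138240; answer 138240
Part II: U1 = 138240; c = -30; f(2) = -2*(-49) + 1*(-30) = 68; iterating: f(2)=68, f(3)=-185, f(4)=438, f(5)=-1061, f(6)=2560, f(7)=-6181, f(8)=14922, f(9)=-36025, f(10)=86972, f(11)=-209969, f(12)=506910, f(13)=-1223789; answer -1223789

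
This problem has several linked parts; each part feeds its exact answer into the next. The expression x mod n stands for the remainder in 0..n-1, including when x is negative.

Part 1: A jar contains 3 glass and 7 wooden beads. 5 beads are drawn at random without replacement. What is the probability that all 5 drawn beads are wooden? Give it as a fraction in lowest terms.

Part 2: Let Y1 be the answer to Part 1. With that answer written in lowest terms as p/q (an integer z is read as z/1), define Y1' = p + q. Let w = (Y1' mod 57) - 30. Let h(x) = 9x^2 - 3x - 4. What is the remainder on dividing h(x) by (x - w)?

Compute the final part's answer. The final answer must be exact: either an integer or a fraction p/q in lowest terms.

2648

Part 1: total draws C(10,5) = 252; favorable C(7,5) = 21; P = 1/12; answer 1/12
Part 2: Y1 = 1/12; threaded value p + q = 13; w = -17; remainder = value at the root: 9*(-17)^2 - 3*(-17)^1 - 4 = (2601) + (51) + (-4) = 2648; answer 2648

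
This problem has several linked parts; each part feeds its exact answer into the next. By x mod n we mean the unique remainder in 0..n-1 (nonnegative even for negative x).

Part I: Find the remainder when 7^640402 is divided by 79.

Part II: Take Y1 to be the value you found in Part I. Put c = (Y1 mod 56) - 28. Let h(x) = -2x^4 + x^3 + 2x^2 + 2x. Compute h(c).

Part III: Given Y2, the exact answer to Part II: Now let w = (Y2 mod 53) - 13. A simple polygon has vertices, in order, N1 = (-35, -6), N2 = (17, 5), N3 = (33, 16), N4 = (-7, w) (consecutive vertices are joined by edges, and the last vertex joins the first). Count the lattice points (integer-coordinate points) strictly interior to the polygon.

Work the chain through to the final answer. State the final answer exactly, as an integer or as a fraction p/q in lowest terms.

Part I: squarings mod 79: 7^1=7, 7^2=49, 7^4=31, 7^8=13, 7^16=11, 7^32=42, 7^64=26, 7^128=44, 7^256=40, 7^512=20, 7^1024=5, 7^2048=25, 7^4096=72, 7^8192=49, 7^16384=31, 7^32768=13, 7^65536=11, 7^131072=42, 7^262144=26, 7^524288=44; 7^640402 = 7^2 * 7^16 * 7^128 * 7^256 * 7^1024 * 7^16384 * 7^32768 * 7^65536 * 7^524288 = 40 (mod 79); answer 40
Part II: Y1 = 40; c = 12; -2*(12)^4 + 1*(12)^3 + 2*(12)^2 + 2*(12)^1 = (-41472) + (1728) + (288) + (24) = -39432; answer -39432
Part III: Y2 = -39432; w = -13; cross terms: (-35*5 - 17*-6)=-73, (17*16 - 33*5)=107, (33*-13 - -7*16)=-317, (-7*-6 - -35*-13)=-413; twice the area = |-696| = 696; area = 348; boundary points = 1 + 1 + 1 + 7 = 10; strictly interior points = area - boundary/2 + 1 = 344; answer 344

344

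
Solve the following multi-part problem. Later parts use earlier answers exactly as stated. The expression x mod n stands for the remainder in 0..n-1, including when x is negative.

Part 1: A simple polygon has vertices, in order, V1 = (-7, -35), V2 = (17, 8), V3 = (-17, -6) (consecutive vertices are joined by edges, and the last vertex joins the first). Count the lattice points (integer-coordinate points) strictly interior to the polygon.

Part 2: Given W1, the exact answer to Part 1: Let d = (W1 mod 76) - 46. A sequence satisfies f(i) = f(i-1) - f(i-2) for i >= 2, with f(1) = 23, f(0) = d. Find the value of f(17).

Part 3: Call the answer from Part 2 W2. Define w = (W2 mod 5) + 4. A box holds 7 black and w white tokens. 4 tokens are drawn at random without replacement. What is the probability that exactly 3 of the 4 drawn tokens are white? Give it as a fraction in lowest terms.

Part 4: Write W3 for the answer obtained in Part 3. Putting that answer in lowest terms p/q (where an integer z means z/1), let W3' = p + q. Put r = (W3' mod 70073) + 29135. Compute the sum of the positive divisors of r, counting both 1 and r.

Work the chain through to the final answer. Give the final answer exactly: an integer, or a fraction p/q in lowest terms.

Part 1: cross terms: (-7*8 - 17*-35)=539, (17*-6 - -17*8)=34, (-17*-35 - -7*-6)=553; twice the area = |1126| = 1126; area = 563; boundary points = 1 + 2 + 1 = 4; strictly interior points = area - boundary/2 + 1 = 562; answer 562
Part 2: W1 = 562; d = -16; f(2) = 1*(23) - 1*(-16) = 39; iterating: f(2)=39, f(3)=16, f(4)=-23, f(5)=-39, f(6)=-16, f(7)=23, f(8)=39, f(9)=16, f(10)=-23, f(11)=-39, f(12)=-16, f(13)=23, f(14)=39, f(15)=16, f(16)=-23, f(17)=-39; answer -39
Part 3: W2 = -39; w = 5; total draws C(12,4) = 495; favorable C(5,3)*C(7,1) = 70; P = 14/99; answer 14/99
Part 4: W3 = 14/99; threaded value p + q = 113; r = 29248; 29248 = 2^6 * 457; sigma = (1 + 2 + 4 + 8 + 16 + 32 + 64) * (1 + 457) = 127 * 458 = 58166; answer 58166

58166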